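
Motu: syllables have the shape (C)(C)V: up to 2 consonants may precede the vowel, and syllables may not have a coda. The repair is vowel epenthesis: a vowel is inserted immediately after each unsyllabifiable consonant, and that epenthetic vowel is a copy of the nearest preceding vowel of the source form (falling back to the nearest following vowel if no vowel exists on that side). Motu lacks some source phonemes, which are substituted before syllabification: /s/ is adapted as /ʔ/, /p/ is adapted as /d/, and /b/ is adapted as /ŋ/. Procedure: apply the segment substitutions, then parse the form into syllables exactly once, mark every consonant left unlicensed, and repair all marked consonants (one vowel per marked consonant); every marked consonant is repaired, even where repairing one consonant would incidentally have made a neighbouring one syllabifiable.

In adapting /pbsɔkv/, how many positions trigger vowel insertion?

After substitution the input is /dŋʔɔkv/.
The unsyllabifiable consonants are /d/, /k/, /v/; each receives one epenthetic vowel.

3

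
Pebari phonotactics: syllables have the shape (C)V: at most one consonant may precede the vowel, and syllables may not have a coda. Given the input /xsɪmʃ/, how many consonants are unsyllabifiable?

Under (C)V, the unsyllabifiable consonants are /x/, /m/, /ʃ/ (no codas are permitted; onsets are limited to one consonant).

3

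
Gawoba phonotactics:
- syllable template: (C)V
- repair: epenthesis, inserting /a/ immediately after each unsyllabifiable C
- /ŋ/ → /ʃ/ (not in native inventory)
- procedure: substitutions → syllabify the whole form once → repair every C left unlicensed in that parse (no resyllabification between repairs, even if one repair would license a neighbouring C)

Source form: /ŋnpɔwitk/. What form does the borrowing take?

ʃanapɔwitaka

Substitution: /ŋ/ → /ʃ/, giving /ʃnpɔwitk/.
Syllabifying with onset maximization leaves /ʃ/, /n/, /t/, /k/ stranded (no codas are permitted; onsets are limited to one consonant).
Epenthesis after each stranded consonant: /ʃ/ → /ʃa/, /n/ → /na/, /t/ → /ta/, /k/ → /ka/.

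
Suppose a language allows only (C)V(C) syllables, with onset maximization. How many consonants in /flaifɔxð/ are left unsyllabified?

Under (C)V(C), the unsyllabifiable consonants are /f/, /ð/ (at most one coda consonant is licensed; onsets are limited to one consonant).

2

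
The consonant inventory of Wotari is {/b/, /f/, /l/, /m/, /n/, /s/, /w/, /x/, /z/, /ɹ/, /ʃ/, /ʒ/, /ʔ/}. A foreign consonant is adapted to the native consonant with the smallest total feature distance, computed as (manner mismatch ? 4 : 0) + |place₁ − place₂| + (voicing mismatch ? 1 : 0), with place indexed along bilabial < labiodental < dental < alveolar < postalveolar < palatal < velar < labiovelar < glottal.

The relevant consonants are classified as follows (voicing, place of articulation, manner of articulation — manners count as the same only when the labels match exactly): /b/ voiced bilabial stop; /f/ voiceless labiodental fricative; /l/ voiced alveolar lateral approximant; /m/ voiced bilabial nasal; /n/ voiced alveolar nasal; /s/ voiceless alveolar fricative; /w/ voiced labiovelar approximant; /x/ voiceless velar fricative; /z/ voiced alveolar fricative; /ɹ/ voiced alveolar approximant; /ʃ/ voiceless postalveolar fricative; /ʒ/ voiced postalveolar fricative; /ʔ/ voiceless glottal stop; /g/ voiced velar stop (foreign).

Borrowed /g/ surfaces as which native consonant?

/ʔ/ is closest: same manner (stop), place distance 2 (velar→glottal), voicing differs (+1); total 3. Next closest is /w/ at distance 5.

ʔ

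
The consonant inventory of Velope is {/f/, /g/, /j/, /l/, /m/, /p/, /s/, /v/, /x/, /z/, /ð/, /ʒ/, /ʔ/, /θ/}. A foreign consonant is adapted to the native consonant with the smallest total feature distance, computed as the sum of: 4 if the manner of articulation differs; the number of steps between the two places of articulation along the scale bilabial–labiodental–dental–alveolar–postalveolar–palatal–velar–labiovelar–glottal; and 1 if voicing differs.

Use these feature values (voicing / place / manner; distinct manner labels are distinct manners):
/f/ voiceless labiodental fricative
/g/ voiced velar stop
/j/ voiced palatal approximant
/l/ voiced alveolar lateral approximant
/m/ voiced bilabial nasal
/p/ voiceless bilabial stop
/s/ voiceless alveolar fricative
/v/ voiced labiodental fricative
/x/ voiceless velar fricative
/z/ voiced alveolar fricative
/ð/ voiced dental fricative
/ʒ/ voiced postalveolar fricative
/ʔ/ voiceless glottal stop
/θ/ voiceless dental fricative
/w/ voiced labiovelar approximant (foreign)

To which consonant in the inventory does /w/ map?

/j/ is closest: same manner (approximant), place distance 2 (labiovelar→palatal), same voicing; total 2. Next closest is /g/ at distance 5.

j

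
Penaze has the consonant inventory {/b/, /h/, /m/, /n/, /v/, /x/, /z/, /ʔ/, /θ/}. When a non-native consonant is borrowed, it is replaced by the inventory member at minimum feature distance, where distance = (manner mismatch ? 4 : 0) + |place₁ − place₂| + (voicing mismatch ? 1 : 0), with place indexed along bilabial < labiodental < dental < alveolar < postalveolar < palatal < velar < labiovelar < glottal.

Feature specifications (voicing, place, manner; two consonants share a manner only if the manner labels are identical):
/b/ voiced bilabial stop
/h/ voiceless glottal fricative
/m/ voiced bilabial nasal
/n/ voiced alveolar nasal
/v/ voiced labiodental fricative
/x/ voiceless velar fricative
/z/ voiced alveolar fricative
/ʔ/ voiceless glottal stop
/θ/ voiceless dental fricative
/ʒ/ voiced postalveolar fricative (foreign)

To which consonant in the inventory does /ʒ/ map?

/z/ is closest: same manner (fricative), place distance 1 (postalveolar→alveolar), same voicing; total 1. Next closest is /v/ at distance 3.

z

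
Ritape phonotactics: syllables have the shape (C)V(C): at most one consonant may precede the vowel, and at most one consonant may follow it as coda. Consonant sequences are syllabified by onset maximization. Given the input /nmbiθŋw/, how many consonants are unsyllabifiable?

4

Syllabifying with onset maximization leaves /n/, /m/, /ŋ/, /w/ stranded (at most one coda consonant is licensed; onsets are limited to one consonant).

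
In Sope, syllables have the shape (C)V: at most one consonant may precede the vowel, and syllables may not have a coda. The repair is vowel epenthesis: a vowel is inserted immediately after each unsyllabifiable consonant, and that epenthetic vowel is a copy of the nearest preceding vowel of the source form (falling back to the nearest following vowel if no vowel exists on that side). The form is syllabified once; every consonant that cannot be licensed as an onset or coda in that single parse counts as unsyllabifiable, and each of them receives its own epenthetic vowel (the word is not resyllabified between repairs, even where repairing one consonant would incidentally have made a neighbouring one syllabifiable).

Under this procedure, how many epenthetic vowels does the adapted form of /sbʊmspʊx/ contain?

The unsyllabifiable consonants are /s/, /m/, /s/, /x/; each receives one epenthetic vowel.

4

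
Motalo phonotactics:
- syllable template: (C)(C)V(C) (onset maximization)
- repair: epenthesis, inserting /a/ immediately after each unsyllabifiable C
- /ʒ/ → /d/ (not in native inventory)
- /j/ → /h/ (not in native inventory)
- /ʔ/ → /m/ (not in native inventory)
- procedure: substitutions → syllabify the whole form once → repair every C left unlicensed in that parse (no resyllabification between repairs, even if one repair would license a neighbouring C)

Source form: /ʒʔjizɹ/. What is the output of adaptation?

damhizɹa

Substitution: /ʒ/ → /d/, /ʔ/ → /m/, /j/ → /h/, giving /dmhizɹ/.
Under (C)(C)V(C), the unsyllabifiable consonants are /d/, /ɹ/ (at most one coda consonant is licensed; onsets may contain at most 2 consonants).
Inserting the epenthetic vowel yields /d/ → /da/, /ɹ/ → /ɹa/.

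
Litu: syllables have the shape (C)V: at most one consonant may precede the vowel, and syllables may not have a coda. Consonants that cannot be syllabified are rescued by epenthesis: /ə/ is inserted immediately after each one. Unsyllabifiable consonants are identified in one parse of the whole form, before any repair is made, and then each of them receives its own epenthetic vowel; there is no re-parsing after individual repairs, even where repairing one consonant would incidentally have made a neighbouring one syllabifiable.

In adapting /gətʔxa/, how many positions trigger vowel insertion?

The unsyllabifiable consonants are /t/, /ʔ/; each receives one epenthetic vowel.

2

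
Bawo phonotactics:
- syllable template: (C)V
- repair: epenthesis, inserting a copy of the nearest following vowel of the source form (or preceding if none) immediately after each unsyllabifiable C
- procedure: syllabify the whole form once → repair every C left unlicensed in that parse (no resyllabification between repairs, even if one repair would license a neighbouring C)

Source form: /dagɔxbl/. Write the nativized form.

dagɔxɔbɔlɔ

Syllabifying with onset maximization leaves /x/, /b/, /l/ stranded (no codas are permitted; onsets are limited to one consonant).
Epenthesis after each stranded consonant: /x/ → /xɔ/, /b/ → /bɔ/, /l/ → /lɔ/.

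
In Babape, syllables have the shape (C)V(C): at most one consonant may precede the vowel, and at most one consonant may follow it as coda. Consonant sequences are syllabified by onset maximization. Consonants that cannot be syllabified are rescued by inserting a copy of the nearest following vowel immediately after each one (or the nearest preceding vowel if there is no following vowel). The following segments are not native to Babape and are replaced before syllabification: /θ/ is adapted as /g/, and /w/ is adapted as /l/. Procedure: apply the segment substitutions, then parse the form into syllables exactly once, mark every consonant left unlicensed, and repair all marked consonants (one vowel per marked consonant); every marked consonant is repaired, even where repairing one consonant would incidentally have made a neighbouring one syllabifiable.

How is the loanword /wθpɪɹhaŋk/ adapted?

lɪgɪpɪɹhaŋka

Substitution: /w/ → /l/, /θ/ → /g/, giving /lgpɪɹhaŋk/.
Under (C)V(C), the unsyllabifiable consonants are /l/, /g/, /k/ (at most one coda consonant is licensed; onsets are limited to one consonant).
Inserting the epenthetic vowel yields /l/ → /lɪ/, /g/ → /gɪ/, /k/ → /ka/.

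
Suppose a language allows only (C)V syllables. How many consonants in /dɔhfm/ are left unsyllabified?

Under (C)V, the unsyllabifiable consonants are /h/, /f/, /m/ (no codas are permitted; onsets are limited to one consonant).

3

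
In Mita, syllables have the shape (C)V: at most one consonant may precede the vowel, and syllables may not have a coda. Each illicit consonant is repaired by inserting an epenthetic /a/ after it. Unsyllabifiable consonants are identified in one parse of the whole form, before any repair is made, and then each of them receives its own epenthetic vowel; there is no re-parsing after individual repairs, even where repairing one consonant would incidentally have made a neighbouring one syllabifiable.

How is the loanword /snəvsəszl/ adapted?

sanəvasəsazala

Syllabifying with onset maximization leaves /s/, /v/, /s/, /z/, /l/ stranded (no codas are permitted; onsets are limited to one consonant).
Epenthesis after each stranded consonant: /s/ → /sa/, /v/ → /va/, /s/ → /sa/, /z/ → /za/, /l/ → /la/.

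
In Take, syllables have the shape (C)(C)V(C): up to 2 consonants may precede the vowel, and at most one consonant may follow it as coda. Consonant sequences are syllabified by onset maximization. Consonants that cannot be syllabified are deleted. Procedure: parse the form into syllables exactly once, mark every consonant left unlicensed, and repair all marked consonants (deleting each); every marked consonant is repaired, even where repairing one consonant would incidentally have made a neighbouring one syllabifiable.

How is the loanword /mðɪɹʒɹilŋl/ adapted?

mðɪɹʒɹil

Under (C)(C)V(C), the unsyllabifiable consonants are /ŋ/, /l/ (at most one coda consonant is licensed; onsets may contain at most 2 consonants).
Deleting the stranded consonants removes /ŋ/, /l/.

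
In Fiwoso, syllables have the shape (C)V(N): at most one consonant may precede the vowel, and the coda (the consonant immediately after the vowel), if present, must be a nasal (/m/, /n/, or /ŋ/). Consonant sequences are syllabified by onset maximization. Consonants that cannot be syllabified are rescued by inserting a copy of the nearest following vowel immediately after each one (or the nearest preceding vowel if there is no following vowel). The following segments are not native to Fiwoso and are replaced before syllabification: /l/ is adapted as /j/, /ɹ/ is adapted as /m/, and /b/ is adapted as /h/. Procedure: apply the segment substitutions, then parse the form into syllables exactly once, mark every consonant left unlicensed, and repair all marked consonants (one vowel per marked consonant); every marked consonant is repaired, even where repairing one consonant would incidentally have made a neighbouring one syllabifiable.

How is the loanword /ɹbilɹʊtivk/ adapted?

Substitution: /ɹ/ → /m/, /b/ → /h/, /l/ → /j/, giving /mhijmʊtivk/.
The consonants /m/, /j/, /v/, /k/ cannot be parsed into a legal (C)V(N) syllable (only a nasal (/m/, /n/, or /ŋ/) is licensed in coda position; onsets are limited to one consonant).
Epenthesis after each stranded consonant: /m/ → /mi/, /j/ → /jʊ/, /v/ → /vi/, /k/ → /ki/.

mihijʊmʊtiviki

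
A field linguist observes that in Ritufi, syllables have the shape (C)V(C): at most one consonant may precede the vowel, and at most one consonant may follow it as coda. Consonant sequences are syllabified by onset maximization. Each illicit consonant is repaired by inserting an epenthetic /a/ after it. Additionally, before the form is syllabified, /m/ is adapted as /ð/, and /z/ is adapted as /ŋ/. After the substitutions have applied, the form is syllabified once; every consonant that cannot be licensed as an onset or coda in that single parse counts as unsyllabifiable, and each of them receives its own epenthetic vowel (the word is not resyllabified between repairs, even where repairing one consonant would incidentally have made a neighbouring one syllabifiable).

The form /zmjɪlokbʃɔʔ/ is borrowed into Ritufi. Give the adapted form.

Substitution: /z/ → /ŋ/, /m/ → /ð/, giving /ŋðjɪlokbʃɔʔ/.
The consonants /ŋ/, /ð/, /b/ cannot be parsed into a legal (C)V(C) syllable (at most one coda consonant is licensed; onsets are limited to one consonant).
Each unlicensed consonant becomes the onset of a new syllable: /ŋ/ → /ŋa/, /ð/ → /ða/, /b/ → /ba/.

ŋaðajɪlokbaʃɔʔ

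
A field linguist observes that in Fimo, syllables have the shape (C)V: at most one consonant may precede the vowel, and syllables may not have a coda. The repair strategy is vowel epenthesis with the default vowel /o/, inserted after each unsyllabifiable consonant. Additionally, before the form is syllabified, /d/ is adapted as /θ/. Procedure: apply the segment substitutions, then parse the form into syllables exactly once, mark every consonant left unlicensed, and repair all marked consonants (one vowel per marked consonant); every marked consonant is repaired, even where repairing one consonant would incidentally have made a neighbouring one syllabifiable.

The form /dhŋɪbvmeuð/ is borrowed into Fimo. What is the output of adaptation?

θohoŋɪbovomeuðo

Substitution: /d/ → /θ/, giving /θhŋɪbvmeuð/.
Under (C)V, the unsyllabifiable consonants are /θ/, /h/, /b/, /v/, /ð/ (no codas are permitted; onsets are limited to one consonant).
Each unlicensed consonant becomes the onset of a new syllable: /θ/ → /θo/, /h/ → /ho/, /b/ → /bo/, /v/ → /vo/, /ð/ → /ðo/.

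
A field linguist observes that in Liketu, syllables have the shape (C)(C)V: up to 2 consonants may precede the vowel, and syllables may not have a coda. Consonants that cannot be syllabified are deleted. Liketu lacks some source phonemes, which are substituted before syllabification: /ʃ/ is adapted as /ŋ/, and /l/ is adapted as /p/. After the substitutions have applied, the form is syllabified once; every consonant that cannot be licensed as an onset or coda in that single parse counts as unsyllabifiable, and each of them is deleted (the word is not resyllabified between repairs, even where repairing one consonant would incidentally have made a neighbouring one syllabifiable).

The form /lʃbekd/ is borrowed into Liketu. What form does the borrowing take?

Substitution: /l/ → /p/, /ʃ/ → /ŋ/, giving /pŋbekd/.
Syllabifying with onset maximization leaves /p/, /k/, /d/ stranded (no codas are permitted; onsets may contain at most 2 consonants).
Deletion applies to /p/, /k/, /d/.

ŋbe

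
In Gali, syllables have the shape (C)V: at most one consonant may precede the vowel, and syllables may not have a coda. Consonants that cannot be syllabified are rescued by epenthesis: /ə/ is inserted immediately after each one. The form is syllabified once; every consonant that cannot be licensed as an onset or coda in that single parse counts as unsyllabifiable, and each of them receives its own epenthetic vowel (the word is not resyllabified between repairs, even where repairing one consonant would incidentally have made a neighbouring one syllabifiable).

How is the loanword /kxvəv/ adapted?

Syllabifying with onset maximization leaves /k/, /x/, /v/ stranded (no codas are permitted; onsets are limited to one consonant).
Each unlicensed consonant becomes the onset of a new syllable: /k/ → /kə/, /x/ → /xə/, /v/ → /və/.

kəxəvəvə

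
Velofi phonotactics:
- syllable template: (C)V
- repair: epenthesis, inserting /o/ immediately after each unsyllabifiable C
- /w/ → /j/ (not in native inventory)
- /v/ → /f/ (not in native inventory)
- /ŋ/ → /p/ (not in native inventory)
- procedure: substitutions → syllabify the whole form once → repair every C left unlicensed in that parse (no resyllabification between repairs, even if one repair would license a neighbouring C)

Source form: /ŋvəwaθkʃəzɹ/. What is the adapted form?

Substitution: /ŋ/ → /p/, /v/ → /f/, /w/ → /j/, giving /pfəjaθkʃəzɹ/.
Syllabifying with onset maximization leaves /p/, /θ/, /k/, /z/, /ɹ/ stranded (no codas are permitted; onsets are limited to one consonant).
Each unlicensed consonant becomes the onset of a new syllable: /p/ → /po/, /θ/ → /θo/, /k/ → /ko/, /z/ → /zo/, /ɹ/ → /ɹo/.

pofəjaθokoʃəzoɹo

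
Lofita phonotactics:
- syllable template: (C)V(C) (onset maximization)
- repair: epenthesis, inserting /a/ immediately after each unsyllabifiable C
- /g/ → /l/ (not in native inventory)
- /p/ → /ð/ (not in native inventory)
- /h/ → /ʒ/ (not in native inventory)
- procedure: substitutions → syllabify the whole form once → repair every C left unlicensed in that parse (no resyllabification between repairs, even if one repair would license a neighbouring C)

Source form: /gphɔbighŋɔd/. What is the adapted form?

laðaʒɔbilʒaŋɔd

Substitution: /g/ → /l/, /p/ → /ð/, /h/ → /ʒ/, giving /lðʒɔbilʒŋɔd/.
The consonants /l/, /ð/, /ʒ/ cannot be parsed into a legal (C)V(C) syllable (at most one coda consonant is licensed; onsets are limited to one consonant).
Each unlicensed consonant becomes the onset of a new syllable: /l/ → /la/, /ð/ → /ða/, /ʒ/ → /ʒa/.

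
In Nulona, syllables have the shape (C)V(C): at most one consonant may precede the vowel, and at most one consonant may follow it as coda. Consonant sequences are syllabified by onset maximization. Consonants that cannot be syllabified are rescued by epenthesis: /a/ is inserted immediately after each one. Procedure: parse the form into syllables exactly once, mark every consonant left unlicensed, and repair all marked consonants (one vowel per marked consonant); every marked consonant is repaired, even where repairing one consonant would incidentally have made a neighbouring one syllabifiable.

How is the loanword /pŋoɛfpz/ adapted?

Syllabifying with onset maximization leaves /p/, /p/, /z/ stranded (at most one coda consonant is licensed; onsets are limited to one consonant).
Epenthesis after each stranded consonant: /p/ → /pa/, /p/ → /pa/, /z/ → /za/.

paŋoɛfpaza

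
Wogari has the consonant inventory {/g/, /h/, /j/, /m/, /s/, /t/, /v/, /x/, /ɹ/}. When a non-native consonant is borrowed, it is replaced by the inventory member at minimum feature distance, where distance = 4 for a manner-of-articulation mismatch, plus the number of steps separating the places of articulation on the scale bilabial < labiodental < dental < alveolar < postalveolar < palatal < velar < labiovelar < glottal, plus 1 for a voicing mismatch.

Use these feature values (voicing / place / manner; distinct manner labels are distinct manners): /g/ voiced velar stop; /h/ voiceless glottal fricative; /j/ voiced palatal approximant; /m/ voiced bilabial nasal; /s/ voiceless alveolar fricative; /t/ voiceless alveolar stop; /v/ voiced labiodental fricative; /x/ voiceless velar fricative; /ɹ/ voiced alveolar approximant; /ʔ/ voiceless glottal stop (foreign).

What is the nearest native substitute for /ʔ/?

/g/ is closest: same manner (stop), place distance 2 (glottal→velar), voicing differs (+1); total 3. Next closest is /h/ at distance 4.

g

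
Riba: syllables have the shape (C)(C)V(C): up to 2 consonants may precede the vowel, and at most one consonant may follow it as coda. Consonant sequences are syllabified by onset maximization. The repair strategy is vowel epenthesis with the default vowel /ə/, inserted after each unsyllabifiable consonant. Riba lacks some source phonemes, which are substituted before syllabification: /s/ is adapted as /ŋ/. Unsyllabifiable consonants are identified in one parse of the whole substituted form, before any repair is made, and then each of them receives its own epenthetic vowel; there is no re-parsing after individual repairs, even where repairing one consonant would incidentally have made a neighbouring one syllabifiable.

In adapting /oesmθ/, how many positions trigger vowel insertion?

2

After substitution the input is /oeŋmθ/.
The unsyllabifiable consonants are /m/, /θ/; each receives one epenthetic vowel.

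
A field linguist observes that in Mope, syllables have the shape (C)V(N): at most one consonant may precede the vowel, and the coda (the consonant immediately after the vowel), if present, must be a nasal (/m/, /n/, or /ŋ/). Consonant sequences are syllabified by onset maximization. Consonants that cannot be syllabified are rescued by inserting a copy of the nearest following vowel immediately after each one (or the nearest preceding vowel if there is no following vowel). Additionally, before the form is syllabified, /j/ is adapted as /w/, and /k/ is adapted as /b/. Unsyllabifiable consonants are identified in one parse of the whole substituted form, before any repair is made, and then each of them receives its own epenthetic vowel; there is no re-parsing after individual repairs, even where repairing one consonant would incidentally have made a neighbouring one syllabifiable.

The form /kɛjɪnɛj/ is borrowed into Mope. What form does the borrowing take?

Substitution: /k/ → /b/, /j/ → /w/, giving /bɛwɪnɛw/.
Under (C)V(N), the unsyllabifiable consonants are /w/ (only a nasal (/m/, /n/, or /ŋ/) is licensed in coda position; onsets are limited to one consonant).
Inserting the epenthetic vowel yields /w/ → /wɛ/.

bɛwɪnɛwɛ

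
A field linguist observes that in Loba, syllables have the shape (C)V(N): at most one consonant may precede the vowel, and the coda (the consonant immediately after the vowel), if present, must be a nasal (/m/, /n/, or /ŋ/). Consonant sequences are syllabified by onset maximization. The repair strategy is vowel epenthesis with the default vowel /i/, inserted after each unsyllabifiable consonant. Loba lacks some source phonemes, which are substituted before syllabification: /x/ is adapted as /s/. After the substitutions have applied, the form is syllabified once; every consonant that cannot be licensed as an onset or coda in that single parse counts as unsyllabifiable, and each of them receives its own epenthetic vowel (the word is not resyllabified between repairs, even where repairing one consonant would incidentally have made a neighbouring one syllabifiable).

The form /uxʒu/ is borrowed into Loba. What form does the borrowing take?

Substitution: /x/ → /s/, giving /usʒu/.
Syllabifying with onset maximization leaves /s/ stranded (only a nasal (/m/, /n/, or /ŋ/) is licensed in coda position; onsets are limited to one consonant).
Inserting the epenthetic vowel yields /s/ → /si/.

usiʒu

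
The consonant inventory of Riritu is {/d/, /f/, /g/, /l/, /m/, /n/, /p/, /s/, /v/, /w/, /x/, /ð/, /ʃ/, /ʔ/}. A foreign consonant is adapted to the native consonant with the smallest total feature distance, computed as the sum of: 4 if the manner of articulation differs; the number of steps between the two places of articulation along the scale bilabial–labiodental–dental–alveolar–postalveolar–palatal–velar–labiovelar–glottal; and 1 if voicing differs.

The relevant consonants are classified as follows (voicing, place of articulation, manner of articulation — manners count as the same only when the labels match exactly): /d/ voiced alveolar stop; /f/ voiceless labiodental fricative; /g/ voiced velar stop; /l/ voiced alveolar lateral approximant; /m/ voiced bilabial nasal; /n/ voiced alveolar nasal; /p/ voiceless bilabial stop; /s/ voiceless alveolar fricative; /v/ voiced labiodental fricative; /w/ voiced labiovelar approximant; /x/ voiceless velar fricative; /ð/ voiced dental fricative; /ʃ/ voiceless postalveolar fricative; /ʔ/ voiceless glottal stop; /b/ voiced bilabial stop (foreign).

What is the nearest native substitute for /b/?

/p/ is closest: same manner (stop), place distance 0 (bilabial→bilabial), voicing differs (+1); total 1. Next closest is /d/ at distance 3.

p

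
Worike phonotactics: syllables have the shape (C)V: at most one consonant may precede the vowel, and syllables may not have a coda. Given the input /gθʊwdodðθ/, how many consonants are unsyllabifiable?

The consonants /g/, /w/, /d/, /ð/, /θ/ cannot be parsed into a legal (C)V syllable (no codas are permitted; onsets are limited to one consonant).

5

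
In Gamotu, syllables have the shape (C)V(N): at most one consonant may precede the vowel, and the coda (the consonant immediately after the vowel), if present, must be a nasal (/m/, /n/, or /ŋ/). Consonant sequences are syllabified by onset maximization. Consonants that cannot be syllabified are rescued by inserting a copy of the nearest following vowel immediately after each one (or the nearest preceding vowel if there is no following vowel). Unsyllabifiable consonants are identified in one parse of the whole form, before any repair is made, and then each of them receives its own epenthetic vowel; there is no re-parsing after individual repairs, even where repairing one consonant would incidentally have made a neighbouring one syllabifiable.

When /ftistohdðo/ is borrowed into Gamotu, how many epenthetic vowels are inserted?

4

The unsyllabifiable consonants are /f/, /s/, /h/, /d/; each receives one epenthetic vowel.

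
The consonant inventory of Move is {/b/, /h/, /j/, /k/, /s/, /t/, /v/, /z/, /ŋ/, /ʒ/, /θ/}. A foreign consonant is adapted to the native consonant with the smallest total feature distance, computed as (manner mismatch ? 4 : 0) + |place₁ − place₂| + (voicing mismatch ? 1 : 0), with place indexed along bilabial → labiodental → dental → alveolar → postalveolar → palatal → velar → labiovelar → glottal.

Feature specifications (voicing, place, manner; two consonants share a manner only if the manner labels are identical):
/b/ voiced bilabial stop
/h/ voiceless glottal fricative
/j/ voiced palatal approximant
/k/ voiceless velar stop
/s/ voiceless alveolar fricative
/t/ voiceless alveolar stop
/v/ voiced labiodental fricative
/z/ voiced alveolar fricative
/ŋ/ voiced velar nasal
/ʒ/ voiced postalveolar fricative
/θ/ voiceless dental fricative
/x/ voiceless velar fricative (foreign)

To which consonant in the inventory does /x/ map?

h

/h/ is closest: same manner (fricative), place distance 2 (velar→glottal), same voicing; total 2. Next closest is /s/ at distance 3.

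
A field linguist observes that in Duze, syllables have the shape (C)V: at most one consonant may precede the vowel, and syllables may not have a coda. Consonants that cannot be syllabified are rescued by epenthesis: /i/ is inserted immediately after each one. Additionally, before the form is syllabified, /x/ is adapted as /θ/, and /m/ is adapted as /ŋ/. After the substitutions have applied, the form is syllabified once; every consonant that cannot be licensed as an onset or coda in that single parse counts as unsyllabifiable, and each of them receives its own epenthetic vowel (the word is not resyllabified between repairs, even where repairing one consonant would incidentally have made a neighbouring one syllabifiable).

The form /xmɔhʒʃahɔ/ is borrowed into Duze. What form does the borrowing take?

θiŋɔhiʒiʃahɔ

Substitution: /x/ → /θ/, /m/ → /ŋ/, giving /θŋɔhʒʃahɔ/.
The consonants /θ/, /h/, /ʒ/ cannot be parsed into a legal (C)V syllable (no codas are permitted; onsets are limited to one consonant).
Epenthesis after each stranded consonant: /θ/ → /θi/, /h/ → /hi/, /ʒ/ → /ʒi/.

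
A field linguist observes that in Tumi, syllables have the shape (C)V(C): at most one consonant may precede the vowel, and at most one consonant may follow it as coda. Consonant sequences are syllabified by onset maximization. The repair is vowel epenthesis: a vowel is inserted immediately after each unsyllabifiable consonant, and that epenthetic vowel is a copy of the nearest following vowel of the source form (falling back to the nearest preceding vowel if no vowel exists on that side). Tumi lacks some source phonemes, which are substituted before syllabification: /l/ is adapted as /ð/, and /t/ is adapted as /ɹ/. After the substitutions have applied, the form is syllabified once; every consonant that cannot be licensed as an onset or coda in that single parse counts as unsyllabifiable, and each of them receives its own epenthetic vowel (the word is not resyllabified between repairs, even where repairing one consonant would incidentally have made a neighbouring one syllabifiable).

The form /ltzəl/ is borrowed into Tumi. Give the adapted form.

Substitution: /l/ → /ð/, /t/ → /ɹ/, giving /ðɹzəð/.
The consonants /ð/, /ɹ/ cannot be parsed into a legal (C)V(C) syllable (at most one coda consonant is licensed; onsets are limited to one consonant).
Each unlicensed consonant becomes the onset of a new syllable: /ð/ → /ðə/, /ɹ/ → /ɹə/.

ðəɹəzəð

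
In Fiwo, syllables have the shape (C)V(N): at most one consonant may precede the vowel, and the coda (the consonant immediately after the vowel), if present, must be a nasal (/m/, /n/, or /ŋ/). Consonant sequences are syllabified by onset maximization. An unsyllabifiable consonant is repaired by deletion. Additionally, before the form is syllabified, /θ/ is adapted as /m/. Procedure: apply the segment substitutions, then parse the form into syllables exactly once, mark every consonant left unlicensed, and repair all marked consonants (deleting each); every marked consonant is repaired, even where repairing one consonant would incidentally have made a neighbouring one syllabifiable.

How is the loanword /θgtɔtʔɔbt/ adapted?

tɔʔɔ

Substitution: /θ/ → /m/, giving /mgtɔtʔɔbt/.
The consonants /m/, /g/, /t/, /b/, /t/ cannot be parsed into a legal (C)V(N) syllable (only a nasal (/m/, /n/, or /ŋ/) is licensed in coda position; onsets are limited to one consonant).
Deleting the stranded consonants removes /m/, /g/, /t/, /b/, /t/.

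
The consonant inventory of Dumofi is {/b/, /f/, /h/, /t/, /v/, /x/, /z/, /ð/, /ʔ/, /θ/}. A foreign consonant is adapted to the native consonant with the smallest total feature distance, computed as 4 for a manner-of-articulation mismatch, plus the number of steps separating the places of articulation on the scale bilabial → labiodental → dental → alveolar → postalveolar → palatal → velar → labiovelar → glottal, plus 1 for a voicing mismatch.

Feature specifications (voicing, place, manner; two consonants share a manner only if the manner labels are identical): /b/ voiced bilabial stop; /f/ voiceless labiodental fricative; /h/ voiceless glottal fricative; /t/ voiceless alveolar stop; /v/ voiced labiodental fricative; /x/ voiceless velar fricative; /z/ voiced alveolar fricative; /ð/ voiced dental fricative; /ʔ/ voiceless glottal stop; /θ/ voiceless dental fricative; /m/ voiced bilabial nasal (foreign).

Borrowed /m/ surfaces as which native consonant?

/b/ is closest: manner differs (nasal→stop, +4), place distance 0 (bilabial→bilabial), same voicing; total 4. Next closest is /v/ at distance 5.

b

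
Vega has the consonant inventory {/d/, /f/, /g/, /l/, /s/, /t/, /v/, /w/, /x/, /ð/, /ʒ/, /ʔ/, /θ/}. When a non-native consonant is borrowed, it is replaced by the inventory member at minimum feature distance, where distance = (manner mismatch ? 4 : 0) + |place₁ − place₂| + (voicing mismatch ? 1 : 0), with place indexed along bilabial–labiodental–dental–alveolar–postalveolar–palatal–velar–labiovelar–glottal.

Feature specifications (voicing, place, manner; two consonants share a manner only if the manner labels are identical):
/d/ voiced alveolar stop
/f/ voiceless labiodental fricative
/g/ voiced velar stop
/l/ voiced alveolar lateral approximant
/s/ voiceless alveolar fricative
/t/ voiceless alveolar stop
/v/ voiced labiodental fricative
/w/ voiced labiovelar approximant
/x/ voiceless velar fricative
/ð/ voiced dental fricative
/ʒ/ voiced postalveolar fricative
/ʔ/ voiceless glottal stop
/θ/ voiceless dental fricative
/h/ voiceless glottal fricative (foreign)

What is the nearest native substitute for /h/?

x

/x/ is closest: same manner (fricative), place distance 2 (glottal→velar), same voicing; total 2. Next closest is /ʔ/ at distance 4.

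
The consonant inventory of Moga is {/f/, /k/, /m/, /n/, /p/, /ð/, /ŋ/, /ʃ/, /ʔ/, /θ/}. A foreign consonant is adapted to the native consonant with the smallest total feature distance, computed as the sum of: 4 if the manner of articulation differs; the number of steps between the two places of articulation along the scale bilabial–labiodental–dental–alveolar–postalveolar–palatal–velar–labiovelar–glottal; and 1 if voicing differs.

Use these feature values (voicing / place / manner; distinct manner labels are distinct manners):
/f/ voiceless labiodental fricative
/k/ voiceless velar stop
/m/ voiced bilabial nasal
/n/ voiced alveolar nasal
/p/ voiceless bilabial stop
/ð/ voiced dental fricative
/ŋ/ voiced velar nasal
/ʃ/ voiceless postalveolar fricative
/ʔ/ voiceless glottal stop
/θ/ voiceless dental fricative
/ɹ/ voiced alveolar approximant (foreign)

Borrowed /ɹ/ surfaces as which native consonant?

n

/n/ is closest: manner differs (approximant→nasal, +4), place distance 0 (alveolar→alveolar), same voicing; total 4. Next closest is /ð/ at distance 5.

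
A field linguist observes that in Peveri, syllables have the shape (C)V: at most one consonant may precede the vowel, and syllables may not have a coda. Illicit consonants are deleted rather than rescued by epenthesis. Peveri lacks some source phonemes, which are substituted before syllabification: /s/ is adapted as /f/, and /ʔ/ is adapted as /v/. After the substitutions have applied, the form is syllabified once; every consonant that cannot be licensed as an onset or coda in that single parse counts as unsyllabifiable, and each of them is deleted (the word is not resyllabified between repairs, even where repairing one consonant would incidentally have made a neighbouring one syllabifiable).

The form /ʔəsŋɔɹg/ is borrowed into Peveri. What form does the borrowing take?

Substitution: /ʔ/ → /v/, /s/ → /f/, giving /vəfŋɔɹg/.
Syllabifying with onset maximization leaves /f/, /ɹ/, /g/ stranded (no codas are permitted; onsets are limited to one consonant).
Each unlicensed consonant is deleted: /f/, /ɹ/, /g/.

vəŋɔ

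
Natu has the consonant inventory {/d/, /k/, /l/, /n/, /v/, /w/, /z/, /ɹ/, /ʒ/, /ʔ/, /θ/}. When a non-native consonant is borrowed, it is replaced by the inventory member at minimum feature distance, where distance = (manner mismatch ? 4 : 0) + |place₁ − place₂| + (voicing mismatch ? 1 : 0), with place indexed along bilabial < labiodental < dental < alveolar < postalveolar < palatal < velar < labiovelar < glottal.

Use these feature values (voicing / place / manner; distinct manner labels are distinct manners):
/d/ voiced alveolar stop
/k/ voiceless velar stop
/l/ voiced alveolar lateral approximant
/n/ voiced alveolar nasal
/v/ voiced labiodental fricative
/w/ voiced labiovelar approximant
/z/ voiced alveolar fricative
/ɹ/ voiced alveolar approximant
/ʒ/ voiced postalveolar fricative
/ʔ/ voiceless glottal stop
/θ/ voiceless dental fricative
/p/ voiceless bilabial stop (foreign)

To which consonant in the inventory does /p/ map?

d

/d/ is closest: same manner (stop), place distance 3 (bilabial→alveolar), voicing differs (+1); total 4. Next closest is /k/ at distance 6.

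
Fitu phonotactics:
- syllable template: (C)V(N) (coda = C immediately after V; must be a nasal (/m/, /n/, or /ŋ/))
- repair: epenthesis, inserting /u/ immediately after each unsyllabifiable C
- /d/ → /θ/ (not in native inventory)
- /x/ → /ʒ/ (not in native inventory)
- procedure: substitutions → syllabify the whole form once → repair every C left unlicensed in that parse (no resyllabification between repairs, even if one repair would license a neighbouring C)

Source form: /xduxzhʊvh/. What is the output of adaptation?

Substitution: /x/ → /ʒ/, /d/ → /θ/, giving /ʒθuʒzhʊvh/.
The consonants /ʒ/, /ʒ/, /z/, /v/, /h/ cannot be parsed into a legal (C)V(N) syllable (only a nasal (/m/, /n/, or /ŋ/) is licensed in coda position; onsets are limited to one consonant).
Epenthesis after each stranded consonant: /ʒ/ → /ʒu/, /ʒ/ → /ʒu/, /z/ → /zu/, /v/ → /vu/, /h/ → /hu/.

ʒuθuʒuzuhʊvuhu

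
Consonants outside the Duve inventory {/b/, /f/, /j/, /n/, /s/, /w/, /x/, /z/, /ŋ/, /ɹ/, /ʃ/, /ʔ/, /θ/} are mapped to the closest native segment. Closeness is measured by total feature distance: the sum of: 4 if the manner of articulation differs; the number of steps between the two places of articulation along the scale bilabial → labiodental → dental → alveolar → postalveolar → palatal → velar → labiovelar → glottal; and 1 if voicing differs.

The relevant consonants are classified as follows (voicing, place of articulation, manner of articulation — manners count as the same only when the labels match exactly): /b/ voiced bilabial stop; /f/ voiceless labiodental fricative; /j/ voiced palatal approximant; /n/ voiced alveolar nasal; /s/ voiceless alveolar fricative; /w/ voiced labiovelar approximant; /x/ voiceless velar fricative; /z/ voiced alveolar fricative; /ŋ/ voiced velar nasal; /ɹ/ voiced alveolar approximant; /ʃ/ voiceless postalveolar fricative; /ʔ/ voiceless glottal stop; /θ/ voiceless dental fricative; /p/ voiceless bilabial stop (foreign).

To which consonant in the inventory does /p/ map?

/b/ is closest: same manner (stop), place distance 0 (bilabial→bilabial), voicing differs (+1); total 1. Next closest is /f/ at distance 5.

b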